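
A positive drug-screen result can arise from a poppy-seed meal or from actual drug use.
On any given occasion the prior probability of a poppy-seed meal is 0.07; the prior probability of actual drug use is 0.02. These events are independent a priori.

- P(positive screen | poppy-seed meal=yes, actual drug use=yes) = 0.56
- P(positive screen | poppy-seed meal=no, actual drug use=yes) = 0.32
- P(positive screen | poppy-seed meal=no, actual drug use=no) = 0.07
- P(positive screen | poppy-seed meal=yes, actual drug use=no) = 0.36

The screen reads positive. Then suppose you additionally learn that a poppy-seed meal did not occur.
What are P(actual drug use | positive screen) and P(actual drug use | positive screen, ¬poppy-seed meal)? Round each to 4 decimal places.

P(positive screen) = 0.07*0.93*0.98 + 0.32*0.93*0.02 + 0.36*0.07*0.98 + 0.56*0.07*0.02 = 0.063798 + 0.005952 + 0.024696 + 0.000784 = 0.095230
Restricting to configurations with actual drug use present: 0.005952 + 0.000784 = 0.006736.
So P(actual drug use | positive screen) = 0.006736/0.095230 ≈ 0.0707.

With the extra evidence:
Sum P(positive screen|·) weighted by the priors over both values of actual drug use:
  P(positive screen | ¬poppy-seed meal) = 0.07×0.98 + 0.32×0.02
        = 0.068600 + 0.006400 = 0.075000
Configurations with actual drug use contribute 0.006400, so
  P(actual drug use | positive screen, ¬poppy-seed meal) = 0.006400 / 0.075000 ≈ 0.0853

P(actual drug use | positive screen) ≈ 0.0707; P(actual drug use | positive screen, ¬poppy-seed meal) ≈ 0.0853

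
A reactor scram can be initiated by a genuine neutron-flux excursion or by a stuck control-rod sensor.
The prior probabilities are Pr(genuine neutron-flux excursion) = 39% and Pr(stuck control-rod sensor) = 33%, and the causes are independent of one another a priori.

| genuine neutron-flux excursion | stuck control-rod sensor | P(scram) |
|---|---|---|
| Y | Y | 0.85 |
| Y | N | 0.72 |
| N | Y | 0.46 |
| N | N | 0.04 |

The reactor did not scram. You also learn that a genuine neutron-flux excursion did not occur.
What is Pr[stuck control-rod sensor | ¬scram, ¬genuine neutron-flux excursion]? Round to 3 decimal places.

Enumerate both values of stuck control-rod sensor and weight by the priors:
  P(¬scram | ¬genuine neutron-flux excursion) = 0.96×0.67 + 0.54×0.33
        = 0.643200 + 0.178200 = 0.821400
Configurations with stuck control-rod sensor contribute 0.178200, so
  P(stuck control-rod sensor | ¬scram, ¬genuine neutron-flux excursion) = 0.178200 / 0.821400 ≈ 0.217

Pr[stuck control-rod sensor | ¬scram, ¬genuine neutron-flux excursion] ≈ 0.217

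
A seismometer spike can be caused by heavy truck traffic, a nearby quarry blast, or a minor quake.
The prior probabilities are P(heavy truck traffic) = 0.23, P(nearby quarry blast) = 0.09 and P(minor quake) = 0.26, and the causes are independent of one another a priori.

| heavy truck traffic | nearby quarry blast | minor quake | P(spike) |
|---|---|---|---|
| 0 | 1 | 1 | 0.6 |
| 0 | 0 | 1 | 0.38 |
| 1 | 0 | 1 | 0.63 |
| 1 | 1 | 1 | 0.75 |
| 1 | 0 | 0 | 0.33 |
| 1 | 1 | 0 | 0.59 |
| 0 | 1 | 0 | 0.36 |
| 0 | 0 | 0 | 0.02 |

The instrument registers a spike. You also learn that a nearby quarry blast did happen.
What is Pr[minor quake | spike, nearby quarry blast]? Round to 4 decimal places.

Pr[minor quake | spike, nearby quarry blast] ≈ 0.3506

P(spike | nearby quarry blast) = 0.36·0.77·0.74 + 0.6·0.77·0.26 + 0.59·0.23·0.74 + 0.75·0.23·0.26 = 0.205128 + 0.120120 + 0.100418 + 0.044850 = 0.470516
Of this, 0.164970 comes from 0.120120 + 0.044850 (the minor quake=true cases).
P(minor quake | spike, nearby quarry blast) = 0.164970 / 0.470516 ≈ 0.3506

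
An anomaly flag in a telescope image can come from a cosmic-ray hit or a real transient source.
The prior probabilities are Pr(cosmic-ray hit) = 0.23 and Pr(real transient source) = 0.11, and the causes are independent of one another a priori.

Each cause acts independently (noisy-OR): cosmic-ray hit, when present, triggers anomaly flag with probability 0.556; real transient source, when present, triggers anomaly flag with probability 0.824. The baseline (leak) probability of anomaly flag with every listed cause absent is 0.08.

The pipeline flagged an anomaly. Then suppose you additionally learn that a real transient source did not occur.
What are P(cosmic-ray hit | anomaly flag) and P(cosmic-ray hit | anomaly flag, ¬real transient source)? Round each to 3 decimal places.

P(cosmic-ray hit | anomaly flag) ≈ 0.535; P(cosmic-ray hit | anomaly flag, ¬real transient source) ≈ 0.688

Under noisy-OR, P(anomaly flag | causes) = 1 − (1−0.08)·∏(1−qᵢ) over the active causes.
For the numerator, keep only cosmic-ray hit=true terms: 0.121084 + 0.023481 = 0.144565
The normalizing constant is 0.08·0.77·0.89 + 0.83808·0.77·0.11 + 0.59152·0.23·0.89 + 0.928108·0.23·0.11 = 0.270374
Posterior = 0.144565 / 0.270374 ≈ 0.535

Now condition on the additional information:
Weight on cosmic-ray hit=true, given the evidence: 0.59152*0.23 = 0.136050
Denominator P(anomaly flag | ¬real transient source): 0.08*0.77 + 0.59152*0.23 = 0.197650
P(cosmic-ray hit | anomaly flag, ¬real transient source) = 0.136050/0.197650 ≈ 0.688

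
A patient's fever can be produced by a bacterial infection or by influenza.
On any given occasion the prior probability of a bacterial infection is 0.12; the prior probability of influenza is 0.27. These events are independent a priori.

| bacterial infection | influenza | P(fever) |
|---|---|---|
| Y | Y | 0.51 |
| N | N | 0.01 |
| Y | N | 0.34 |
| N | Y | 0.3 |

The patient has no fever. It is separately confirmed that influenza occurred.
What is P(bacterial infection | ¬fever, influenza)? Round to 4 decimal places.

For the numerator, keep only bacterial infection=true terms: 0.49*0.12 = 0.058800
The normalizing constant is 0.7*0.88 + 0.49*0.12 = 0.674800
P(bacterial infection | ¬fever, influenza) = 0.058800/0.674800 ≈ 0.0871

P(bacterial infection | ¬fever, influenza) ≈ 0.0871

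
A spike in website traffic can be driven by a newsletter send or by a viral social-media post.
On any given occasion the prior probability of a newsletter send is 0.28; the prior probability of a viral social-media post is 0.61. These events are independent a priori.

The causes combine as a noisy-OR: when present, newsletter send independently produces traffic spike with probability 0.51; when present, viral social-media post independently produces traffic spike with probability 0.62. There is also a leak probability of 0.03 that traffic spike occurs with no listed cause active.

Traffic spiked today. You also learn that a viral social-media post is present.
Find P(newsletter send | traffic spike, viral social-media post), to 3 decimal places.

Under noisy-OR, P(traffic spike | causes) = 1 − (1−0.03)·∏(1−qᵢ) over the active causes.
Numerator (weight on configurations with newsletter send): 0.819386·0.28 = 0.229428
Normalizer over all consistent configurations: 0.6314·0.72 + 0.819386·0.28 = 0.684036
P(newsletter send | traffic spike, viral social-media post) = 0.229428/0.684036 ≈ 0.335

P(newsletter send | traffic spike, viral social-media post) ≈ 0.335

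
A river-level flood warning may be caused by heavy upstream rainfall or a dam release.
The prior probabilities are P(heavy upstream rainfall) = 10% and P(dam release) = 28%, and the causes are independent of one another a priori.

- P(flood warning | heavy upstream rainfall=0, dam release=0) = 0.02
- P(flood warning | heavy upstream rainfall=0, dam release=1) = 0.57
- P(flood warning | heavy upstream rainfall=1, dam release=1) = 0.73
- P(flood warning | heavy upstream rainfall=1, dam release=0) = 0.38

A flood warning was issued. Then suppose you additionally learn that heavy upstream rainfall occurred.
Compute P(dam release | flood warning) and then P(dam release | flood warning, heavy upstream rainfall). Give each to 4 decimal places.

For the numerator, keep only dam release=true terms: 0.143640 + 0.020440 = 0.164080
Denominator P(flood warning): 0.02×0.9×0.72 + 0.57×0.9×0.28 + 0.38×0.1×0.72 + 0.73×0.1×0.28 = 0.204400
Posterior = 0.164080 / 0.204400 ≈ 0.8027

With the extra evidence:
By total probability over both values of dam release:
  P(flood warning | heavy upstream rainfall) = 0.38×0.72 + 0.73×0.28
        = 0.273600 + 0.204400 = 0.478000
Configurations with dam release contribute 0.204400, so
  P(dam release | flood warning, heavy upstream rainfall) = 0.204400 / 0.478000 ≈ 0.4276

P(dam release | flood warning) ≈ 0.8027; P(dam release | flood warning, heavy upstream rainfall) ≈ 0.4276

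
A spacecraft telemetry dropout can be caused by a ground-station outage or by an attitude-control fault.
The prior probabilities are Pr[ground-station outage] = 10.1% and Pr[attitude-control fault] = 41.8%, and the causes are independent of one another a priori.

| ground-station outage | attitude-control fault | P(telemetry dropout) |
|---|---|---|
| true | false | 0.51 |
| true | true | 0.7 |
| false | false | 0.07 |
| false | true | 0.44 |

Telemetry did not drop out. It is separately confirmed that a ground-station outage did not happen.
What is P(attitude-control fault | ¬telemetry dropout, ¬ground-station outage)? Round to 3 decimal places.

By total probability over both values of attitude-control fault:
  P(¬telemetry dropout | ¬ground-station outage) = 0.93*0.582 + 0.56*0.418
        = 0.541260 + 0.234080 = 0.775340
Keeping only the attitude-control fault-present terms gives 0.234080, so
  P(attitude-control fault | ¬telemetry dropout, ¬ground-station outage) = 0.234080 / 0.775340 ≈ 0.302

P(attitude-control fault | ¬telemetry dropout, ¬ground-station outage) ≈ 0.302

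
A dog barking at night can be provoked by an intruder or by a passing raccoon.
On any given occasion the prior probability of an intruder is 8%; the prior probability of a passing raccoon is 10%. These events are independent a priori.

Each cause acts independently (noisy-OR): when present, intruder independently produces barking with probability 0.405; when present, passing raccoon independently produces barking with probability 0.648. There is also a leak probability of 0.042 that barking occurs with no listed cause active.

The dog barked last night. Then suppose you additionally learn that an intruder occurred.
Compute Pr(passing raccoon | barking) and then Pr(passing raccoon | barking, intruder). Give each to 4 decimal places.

Under noisy-OR, P(barking | causes) = 1 − (1−0.042)·∏(1−qᵢ) over the active causes.
P(barking) = 0.042*0.92*0.9 + 0.662784*0.92*0.1 + 0.42999*0.08*0.9 + 0.799356*0.08*0.1 = 0.034776 + 0.060976 + 0.030959 + 0.006395 = 0.133106
Of this, 0.067371 comes from 0.060976 + 0.006395 (the passing raccoon=true cases).
So P(passing raccoon | barking) = 0.067371/0.133106 ≈ 0.5061.

With the extra evidence:
By total probability over both values of passing raccoon:
  P(barking | intruder) = 0.42999·0.9 + 0.799356·0.1
        = 0.386991 + 0.079936 = 0.466927
Configurations with passing raccoon contribute 0.079936, so
  P(passing raccoon | barking, intruder) = 0.079936 / 0.466927 ≈ 0.1712
— intruder explains away the evidence for passing raccoon.

Pr(passing raccoon | barking) ≈ 0.5061; Pr(passing raccoon | barking, intruder) ≈ 0.1712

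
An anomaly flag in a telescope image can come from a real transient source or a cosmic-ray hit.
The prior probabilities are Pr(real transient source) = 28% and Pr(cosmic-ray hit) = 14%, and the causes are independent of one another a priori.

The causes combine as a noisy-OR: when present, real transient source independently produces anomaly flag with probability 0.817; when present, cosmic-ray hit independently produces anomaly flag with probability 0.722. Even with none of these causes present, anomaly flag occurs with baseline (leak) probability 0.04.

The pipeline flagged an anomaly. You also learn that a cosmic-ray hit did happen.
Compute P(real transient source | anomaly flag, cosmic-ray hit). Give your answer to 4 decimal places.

Under noisy-OR, P(anomaly flag | causes) = 1 − (1−0.04)·∏(1−qᵢ) over the active causes.
Sum P(anomaly flag|·) weighted by the priors over both values of real transient source:
  P(anomaly flag | cosmic-ray hit) = 0.73312·0.72 + 0.951161·0.28
        = 0.527846 + 0.266325 = 0.794171
Keeping only the real transient source-present terms gives 0.266325, so
  P(real transient source | anomaly flag, cosmic-ray hit) = 0.266325 / 0.794171 ≈ 0.3353

P(real transient source | anomaly flag, cosmic-ray hit) ≈ 0.3353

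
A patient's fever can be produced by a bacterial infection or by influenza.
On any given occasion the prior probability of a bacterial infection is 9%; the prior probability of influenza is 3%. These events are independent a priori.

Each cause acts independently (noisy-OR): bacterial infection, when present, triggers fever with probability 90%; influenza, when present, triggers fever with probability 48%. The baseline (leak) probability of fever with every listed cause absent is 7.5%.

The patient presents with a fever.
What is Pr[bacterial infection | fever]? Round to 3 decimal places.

Under noisy-OR, P(fever | causes) = 1 − (1−0.075)·∏(1−qᵢ) over the active causes.
Sum P(fever|·) weighted by the priors over the 4 (bacterial infection, influenza) configurations:
  P(fever) = 0.075×0.91×0.97 + 0.519×0.91×0.03 + 0.9075×0.09×0.97 + 0.9519×0.09×0.03
        = 0.066202 + 0.014169 + 0.079225 + 0.002570 = 0.162166
The terms with bacterial infection present sum to 0.081795, so
  P(bacterial infection | fever) = 0.081795 / 0.162166 ≈ 0.504

Pr[bacterial infection | fever] ≈ 0.504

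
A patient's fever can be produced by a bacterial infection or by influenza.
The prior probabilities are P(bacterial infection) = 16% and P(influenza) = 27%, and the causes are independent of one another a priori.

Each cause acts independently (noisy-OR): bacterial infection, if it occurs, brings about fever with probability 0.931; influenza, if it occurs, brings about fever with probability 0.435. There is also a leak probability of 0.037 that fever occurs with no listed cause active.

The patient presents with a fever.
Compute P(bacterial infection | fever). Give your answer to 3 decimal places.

P(bacterial infection | fever) ≈ 0.544

Under noisy-OR, P(fever | causes) = 1 − (1−0.037)·∏(1−qᵢ) over the active causes.
By total probability over the 4 (bacterial infection, influenza) configurations:
  P(fever) = 0.037*0.84*0.73 + 0.455905*0.84*0.27 + 0.933553*0.16*0.73 + 0.962457*0.16*0.27
        = 0.022688 + 0.103399 + 0.109039 + 0.041578 = 0.276704
Configurations with bacterial infection contribute 0.150617, so
  P(bacterial infection | fever) = 0.150617 / 0.276704 ≈ 0.544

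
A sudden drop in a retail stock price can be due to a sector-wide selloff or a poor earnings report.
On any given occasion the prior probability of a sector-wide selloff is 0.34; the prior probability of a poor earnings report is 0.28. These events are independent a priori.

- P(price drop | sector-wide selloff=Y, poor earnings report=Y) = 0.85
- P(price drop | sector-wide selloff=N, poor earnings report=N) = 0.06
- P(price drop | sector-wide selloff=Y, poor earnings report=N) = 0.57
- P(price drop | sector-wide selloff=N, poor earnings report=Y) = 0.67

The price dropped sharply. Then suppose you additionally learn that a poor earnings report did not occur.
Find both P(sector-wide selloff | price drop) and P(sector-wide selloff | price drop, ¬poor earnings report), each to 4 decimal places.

P(sector-wide selloff | price drop) ≈ 0.5914; P(sector-wide selloff | price drop, ¬poor earnings report) ≈ 0.8303

Weight on sector-wide selloff=true, given the evidence: 0.139536 + 0.080920 = 0.220456
The normalizing constant is 0.06×0.66×0.72 + 0.67×0.66×0.28 + 0.57×0.34×0.72 + 0.85×0.34×0.28 = 0.372784
Posterior = 0.220456 / 0.372784 ≈ 0.5914

Now also conditioning on poor earnings report≠true:
P(price drop | ¬poor earnings report) = 0.06×0.66 + 0.57×0.34 = 0.039600 + 0.193800 = 0.233400
The sector-wide selloff-present share is 0.57×0.34 = 0.193800.
So P(sector-wide selloff | price drop, ¬poor earnings report) = 0.193800/0.233400 ≈ 0.8303.
With poor earnings report excluded, sector-wide selloff must carry more of the explanatory weight for the price drop.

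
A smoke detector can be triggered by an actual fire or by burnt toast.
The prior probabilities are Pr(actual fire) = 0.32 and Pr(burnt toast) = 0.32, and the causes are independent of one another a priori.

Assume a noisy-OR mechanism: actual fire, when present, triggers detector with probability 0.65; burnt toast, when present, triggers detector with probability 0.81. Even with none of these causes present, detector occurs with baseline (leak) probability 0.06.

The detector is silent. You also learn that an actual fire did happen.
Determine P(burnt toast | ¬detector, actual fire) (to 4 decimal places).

P(burnt toast | ¬detector, actual fire) ≈ 0.0821

Under noisy-OR, P(detector | causes) = 1 − (1−0.06)·∏(1−qᵢ) over the active causes.
For the numerator, keep only burnt toast=true terms: 0.06251*0.32 = 0.020003
Normalizer over all consistent configurations: 0.329*0.68 + 0.06251*0.32 = 0.243723
P(burnt toast | ¬detector, actual fire) = 0.020003/0.243723 ≈ 0.0821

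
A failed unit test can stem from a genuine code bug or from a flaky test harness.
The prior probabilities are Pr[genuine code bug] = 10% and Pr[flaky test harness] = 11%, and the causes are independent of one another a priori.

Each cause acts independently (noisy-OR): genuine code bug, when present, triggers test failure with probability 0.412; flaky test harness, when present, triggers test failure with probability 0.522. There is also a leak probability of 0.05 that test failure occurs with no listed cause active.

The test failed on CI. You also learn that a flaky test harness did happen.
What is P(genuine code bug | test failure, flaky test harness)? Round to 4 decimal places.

P(genuine code bug | test failure, flaky test harness) ≈ 0.1298

Under noisy-OR, P(test failure | causes) = 1 − (1−0.05)·∏(1−qᵢ) over the active causes.
Weight on genuine code bug=true, given the evidence: 0.732989·0.1 = 0.073299
Denominator P(test failure | flaky test harness): 0.5459·0.9 + 0.732989·0.1 = 0.564609
Posterior = 0.073299 / 0.564609 ≈ 0.1298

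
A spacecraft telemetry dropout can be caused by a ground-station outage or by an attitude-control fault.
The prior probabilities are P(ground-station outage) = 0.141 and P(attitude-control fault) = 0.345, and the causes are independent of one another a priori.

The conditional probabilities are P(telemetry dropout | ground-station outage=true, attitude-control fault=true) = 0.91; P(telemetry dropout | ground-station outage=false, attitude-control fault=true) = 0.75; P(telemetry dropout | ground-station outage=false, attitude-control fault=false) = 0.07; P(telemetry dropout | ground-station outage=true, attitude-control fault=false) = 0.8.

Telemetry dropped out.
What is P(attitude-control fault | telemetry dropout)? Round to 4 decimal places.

P(attitude-control fault | telemetry dropout) ≈ 0.7018

Enumerate the 4 (ground-station outage, attitude-control fault) configurations and weight by the priors:
  P(telemetry dropout) = 0.07×0.859×0.655 + 0.75×0.859×0.345 + 0.8×0.141×0.655 + 0.91×0.141×0.345
        = 0.039385 + 0.222266 + 0.073884 + 0.044267 = 0.379802
Configurations with attitude-control fault contribute 0.266533, so
  P(attitude-control fault | telemetry dropout) = 0.266533 / 0.379802 ≈ 0.7018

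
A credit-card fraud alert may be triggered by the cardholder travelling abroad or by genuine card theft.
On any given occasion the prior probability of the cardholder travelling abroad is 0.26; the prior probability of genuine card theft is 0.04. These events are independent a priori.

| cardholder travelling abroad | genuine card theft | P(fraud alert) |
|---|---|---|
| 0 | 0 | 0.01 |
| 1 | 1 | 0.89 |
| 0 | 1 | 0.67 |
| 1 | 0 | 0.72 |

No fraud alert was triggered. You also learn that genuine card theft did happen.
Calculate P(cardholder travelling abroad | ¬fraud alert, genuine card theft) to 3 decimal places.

P(cardholder travelling abroad | ¬fraud alert, genuine card theft) ≈ 0.105

Weight on cardholder travelling abroad=true, given the evidence: 0.11*0.26 = 0.028600
Denominator P(¬fraud alert | genuine card theft): 0.33*0.74 + 0.11*0.26 = 0.272800
P(cardholder travelling abroad | ¬fraud alert, genuine card theft) = 0.028600/0.272800 ≈ 0.105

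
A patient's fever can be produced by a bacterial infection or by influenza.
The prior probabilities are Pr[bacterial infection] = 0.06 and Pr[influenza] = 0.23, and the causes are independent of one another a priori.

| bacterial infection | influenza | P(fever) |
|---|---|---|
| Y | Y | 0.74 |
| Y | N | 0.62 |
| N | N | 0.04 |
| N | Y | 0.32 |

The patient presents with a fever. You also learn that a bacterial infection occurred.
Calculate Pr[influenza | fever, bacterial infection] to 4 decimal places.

Pr[influenza | fever, bacterial infection] ≈ 0.2628

For the numerator, keep only influenza=true terms: 0.74×0.23 = 0.170200
The normalizing constant is 0.62×0.77 + 0.74×0.23 = 0.647600
P(influenza | fever, bacterial infection) = 0.170200/0.647600 ≈ 0.2628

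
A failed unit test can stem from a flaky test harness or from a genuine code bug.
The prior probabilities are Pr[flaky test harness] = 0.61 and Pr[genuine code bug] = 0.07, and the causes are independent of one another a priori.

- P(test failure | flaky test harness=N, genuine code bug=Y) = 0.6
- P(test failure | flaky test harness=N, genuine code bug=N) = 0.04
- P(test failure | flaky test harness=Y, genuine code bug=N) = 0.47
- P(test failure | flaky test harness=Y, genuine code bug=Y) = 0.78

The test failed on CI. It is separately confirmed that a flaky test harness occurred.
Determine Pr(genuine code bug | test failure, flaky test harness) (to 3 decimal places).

For the numerator, keep only genuine code bug=true terms: 0.78*0.07 = 0.054600
Denominator P(test failure | flaky test harness): 0.47*0.93 + 0.78*0.07 = 0.491700
Posterior = 0.054600 / 0.491700 ≈ 0.111

Pr(genuine code bug | test failure, flaky test harness) ≈ 0.111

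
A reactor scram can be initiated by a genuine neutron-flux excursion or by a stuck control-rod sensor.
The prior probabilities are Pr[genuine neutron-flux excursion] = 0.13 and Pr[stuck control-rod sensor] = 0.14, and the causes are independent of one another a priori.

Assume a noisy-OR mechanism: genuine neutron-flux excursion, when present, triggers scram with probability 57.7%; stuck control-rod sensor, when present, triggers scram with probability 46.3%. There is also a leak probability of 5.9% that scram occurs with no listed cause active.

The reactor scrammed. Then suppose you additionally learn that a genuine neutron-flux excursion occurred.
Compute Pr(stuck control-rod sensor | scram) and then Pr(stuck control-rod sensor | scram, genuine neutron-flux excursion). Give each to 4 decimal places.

Pr(stuck control-rod sensor | scram) ≈ 0.4009; Pr(stuck control-rod sensor | scram, genuine neutron-flux excursion) ≈ 0.1753

Under noisy-OR, P(scram | causes) = 1 − (1−0.059)·∏(1−qᵢ) over the active causes.
P(scram) = 0.059×0.87×0.86 + 0.494683×0.87×0.14 + 0.601957×0.13×0.86 + 0.786251×0.13×0.14 = 0.044144 + 0.060252 + 0.067299 + 0.014310 = 0.186005
The stuck control-rod sensor-present share is 0.060252 + 0.014310 = 0.074562.
P(stuck control-rod sensor | scram) = 0.074562 / 0.186005 ≈ 0.4009

With the extra evidence:
P(scram | genuine neutron-flux excursion) = 0.601957×0.86 + 0.786251×0.14 = 0.517683 + 0.110075 = 0.627758
Restricting to configurations with stuck control-rod sensor present: 0.786251×0.14 = 0.110075.
P(stuck control-rod sensor | scram, genuine neutron-flux excursion) = 0.110075 / 0.627758 ≈ 0.1753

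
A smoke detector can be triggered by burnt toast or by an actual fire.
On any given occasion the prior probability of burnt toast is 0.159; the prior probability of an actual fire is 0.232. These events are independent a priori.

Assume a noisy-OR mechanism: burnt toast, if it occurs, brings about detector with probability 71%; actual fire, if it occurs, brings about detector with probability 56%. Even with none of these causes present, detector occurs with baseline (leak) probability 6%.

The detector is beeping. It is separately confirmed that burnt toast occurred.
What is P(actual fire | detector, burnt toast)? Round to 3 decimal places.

Under noisy-OR, P(detector | causes) = 1 − (1−0.06)·∏(1−qᵢ) over the active causes.
For the numerator, keep only actual fire=true terms: 0.880056·0.232 = 0.204173
The normalizing constant is 0.7274·0.768 + 0.880056·0.232 = 0.762816
P(actual fire | detector, burnt toast) = 0.204173/0.762816 ≈ 0.268

P(actual fire | detector, burnt toast) ≈ 0.268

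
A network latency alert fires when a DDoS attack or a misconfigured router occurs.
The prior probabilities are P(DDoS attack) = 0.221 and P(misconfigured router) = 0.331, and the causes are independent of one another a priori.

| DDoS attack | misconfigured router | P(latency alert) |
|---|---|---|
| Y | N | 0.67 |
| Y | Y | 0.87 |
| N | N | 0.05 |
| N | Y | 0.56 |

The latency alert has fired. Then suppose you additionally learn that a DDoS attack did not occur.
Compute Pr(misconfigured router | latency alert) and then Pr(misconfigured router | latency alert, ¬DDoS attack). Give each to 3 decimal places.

P(latency alert) = 0.05*0.779*0.669 + 0.56*0.779*0.331 + 0.67*0.221*0.669 + 0.87*0.221*0.331 = 0.026058 + 0.144395 + 0.099059 + 0.063641 = 0.333153
The misconfigured router-present share is 0.144395 + 0.063641 = 0.208036.
P(misconfigured router | latency alert) = 0.208036 / 0.333153 ≈ 0.624

With the extra evidence:
P(latency alert | ¬DDoS attack) = 0.05·0.669 + 0.56·0.331 = 0.033450 + 0.185360 = 0.218810
Of this, 0.185360 comes from 0.56·0.331 (the misconfigured router=true cases).
P(misconfigured router | latency alert, ¬DDoS attack) = 0.185360 / 0.218810 ≈ 0.847
Ruling out DDoS attack raises the posterior on misconfigured router — the flip side of explaining away.

Pr(misconfigured router | latency alert) ≈ 0.624; Pr(misconfigured router | latency alert, ¬DDoS attack) ≈ 0.847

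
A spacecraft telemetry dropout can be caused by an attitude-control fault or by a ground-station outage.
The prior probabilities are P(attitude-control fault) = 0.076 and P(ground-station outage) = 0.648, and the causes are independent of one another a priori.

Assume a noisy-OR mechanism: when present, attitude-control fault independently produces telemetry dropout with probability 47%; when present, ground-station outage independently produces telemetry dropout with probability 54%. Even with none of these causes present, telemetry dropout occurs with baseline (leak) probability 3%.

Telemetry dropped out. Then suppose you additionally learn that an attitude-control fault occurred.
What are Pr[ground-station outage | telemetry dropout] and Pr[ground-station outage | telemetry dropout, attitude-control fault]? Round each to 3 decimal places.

Pr[ground-station outage | telemetry dropout] ≈ 0.942; Pr[ground-station outage | telemetry dropout, attitude-control fault] ≈ 0.743

Under noisy-OR, P(telemetry dropout | causes) = 1 − (1−0.03)·∏(1−qᵢ) over the active causes.
Numerator (weight on configurations with ground-station outage): 0.331589 + 0.037602 = 0.369191
The normalizing constant is 0.03·0.924·0.352 + 0.5538·0.924·0.648 + 0.4859·0.076·0.352 + 0.763514·0.076·0.648 = 0.391947
P(ground-station outage | telemetry dropout) = 0.369191/0.391947 ≈ 0.942

Now condition on the additional information:
By total probability over both values of ground-station outage:
  P(telemetry dropout | attitude-control fault) = 0.4859×0.352 + 0.763514×0.648
        = 0.171037 + 0.494757 = 0.665794
Configurations with ground-station outage contribute 0.494757, so
  P(ground-station outage | telemetry dropout, attitude-control fault) = 0.494757 / 0.665794 ≈ 0.743
This is intercausal reasoning (explaining away): once attitude-control fault accounts for the telemetry dropout, ground-station outage becomes less likely.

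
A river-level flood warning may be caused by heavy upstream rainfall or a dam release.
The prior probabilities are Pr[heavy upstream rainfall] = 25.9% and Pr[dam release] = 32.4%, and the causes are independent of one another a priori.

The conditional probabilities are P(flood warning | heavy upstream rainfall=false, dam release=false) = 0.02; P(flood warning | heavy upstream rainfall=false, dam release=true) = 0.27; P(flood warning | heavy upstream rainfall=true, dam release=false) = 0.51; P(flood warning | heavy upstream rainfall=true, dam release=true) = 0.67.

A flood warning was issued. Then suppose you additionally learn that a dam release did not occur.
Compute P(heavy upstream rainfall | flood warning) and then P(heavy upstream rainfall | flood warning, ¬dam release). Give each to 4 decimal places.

P(heavy upstream rainfall | flood warning) ≈ 0.6604; P(heavy upstream rainfall | flood warning, ¬dam release) ≈ 0.8991

Weight on heavy upstream rainfall=true, given the evidence: 0.089293 + 0.056224 = 0.145517
Denominator P(flood warning): 0.02*0.741*0.676 + 0.27*0.741*0.324 + 0.51*0.259*0.676 + 0.67*0.259*0.324 = 0.220358
Posterior = 0.145517 / 0.220358 ≈ 0.6604

Now condition on the additional information:
Enumerate both values of heavy upstream rainfall and weight by the priors:
  P(flood warning | ¬dam release) = 0.02*0.741 + 0.51*0.259
        = 0.014820 + 0.132090 = 0.146910
The terms with heavy upstream rainfall present sum to 0.132090, so
  P(heavy upstream rainfall | flood warning, ¬dam release) = 0.132090 / 0.146910 ≈ 0.8991
With dam release excluded, heavy upstream rainfall must carry more of the explanatory weight for the flood warning.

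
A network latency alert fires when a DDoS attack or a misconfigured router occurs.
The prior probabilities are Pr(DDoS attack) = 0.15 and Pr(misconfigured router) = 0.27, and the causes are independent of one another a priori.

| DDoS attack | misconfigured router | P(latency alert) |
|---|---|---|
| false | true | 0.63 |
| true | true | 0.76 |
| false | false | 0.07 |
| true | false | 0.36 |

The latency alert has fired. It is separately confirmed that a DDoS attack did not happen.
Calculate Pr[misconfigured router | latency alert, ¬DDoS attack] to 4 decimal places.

Pr[misconfigured router | latency alert, ¬DDoS attack] ≈ 0.7690

Enumerate both values of misconfigured router and weight by the priors:
  P(latency alert | ¬DDoS attack) = 0.07*0.73 + 0.63*0.27
        = 0.051100 + 0.170100 = 0.221200
Configurations with misconfigured router contribute 0.170100, so
  P(misconfigured router | latency alert, ¬DDoS attack) = 0.170100 / 0.221200 ≈ 0.7690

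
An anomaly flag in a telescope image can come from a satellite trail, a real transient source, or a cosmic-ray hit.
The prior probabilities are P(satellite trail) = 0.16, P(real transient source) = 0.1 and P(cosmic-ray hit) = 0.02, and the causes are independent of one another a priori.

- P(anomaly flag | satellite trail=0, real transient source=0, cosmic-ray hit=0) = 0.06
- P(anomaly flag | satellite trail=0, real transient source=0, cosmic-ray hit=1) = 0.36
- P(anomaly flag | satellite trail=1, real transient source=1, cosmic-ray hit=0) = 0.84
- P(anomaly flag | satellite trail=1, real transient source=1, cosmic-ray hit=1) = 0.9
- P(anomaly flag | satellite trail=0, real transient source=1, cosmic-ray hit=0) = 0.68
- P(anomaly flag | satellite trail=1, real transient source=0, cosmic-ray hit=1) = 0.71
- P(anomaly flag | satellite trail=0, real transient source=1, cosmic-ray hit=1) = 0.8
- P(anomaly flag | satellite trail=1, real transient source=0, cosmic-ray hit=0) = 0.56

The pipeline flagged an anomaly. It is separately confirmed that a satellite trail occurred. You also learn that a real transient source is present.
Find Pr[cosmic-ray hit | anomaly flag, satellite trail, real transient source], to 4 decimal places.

Pr[cosmic-ray hit | anomaly flag, satellite trail, real transient source] ≈ 0.0214

P(anomaly flag | satellite trail, real transient source) = 0.84*0.98 + 0.9*0.02 = 0.823200 + 0.018000 = 0.841200
Restricting to configurations with cosmic-ray hit present: 0.9*0.02 = 0.018000.
So P(cosmic-ray hit | anomaly flag, satellite trail, real transient source) = 0.018000/0.841200 ≈ 0.0214.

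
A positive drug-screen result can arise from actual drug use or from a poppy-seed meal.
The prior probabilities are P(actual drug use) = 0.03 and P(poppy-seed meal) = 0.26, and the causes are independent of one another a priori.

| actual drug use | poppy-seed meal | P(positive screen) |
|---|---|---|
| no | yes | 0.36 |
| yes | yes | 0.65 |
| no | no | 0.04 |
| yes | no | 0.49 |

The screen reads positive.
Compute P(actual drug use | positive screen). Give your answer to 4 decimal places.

For the numerator, keep only actual drug use=true terms: 0.010878 + 0.005070 = 0.015948
Normalizer over all consistent configurations: 0.04*0.97*0.74 + 0.36*0.97*0.26 + 0.49*0.03*0.74 + 0.65*0.03*0.26 = 0.135452
Posterior = 0.015948 / 0.135452 ≈ 0.1177

P(actual drug use | positive screen) ≈ 0.1177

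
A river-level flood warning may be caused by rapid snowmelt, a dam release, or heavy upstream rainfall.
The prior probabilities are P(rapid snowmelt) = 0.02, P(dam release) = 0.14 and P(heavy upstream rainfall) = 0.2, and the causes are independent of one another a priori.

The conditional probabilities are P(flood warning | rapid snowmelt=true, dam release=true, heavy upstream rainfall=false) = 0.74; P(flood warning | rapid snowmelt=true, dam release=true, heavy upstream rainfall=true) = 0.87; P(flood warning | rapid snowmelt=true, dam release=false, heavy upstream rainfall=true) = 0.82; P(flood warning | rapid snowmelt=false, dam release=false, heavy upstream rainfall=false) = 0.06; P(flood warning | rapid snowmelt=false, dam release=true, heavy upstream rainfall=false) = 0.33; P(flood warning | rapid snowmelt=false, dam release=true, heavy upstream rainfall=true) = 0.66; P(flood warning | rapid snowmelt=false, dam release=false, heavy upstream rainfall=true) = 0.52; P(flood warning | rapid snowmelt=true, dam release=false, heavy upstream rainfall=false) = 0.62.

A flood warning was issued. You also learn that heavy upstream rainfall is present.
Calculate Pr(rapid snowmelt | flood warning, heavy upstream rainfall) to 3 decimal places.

Pr(rapid snowmelt | flood warning, heavy upstream rainfall) ≈ 0.030

P(flood warning | heavy upstream rainfall) = 0.52×0.98×0.86 + 0.66×0.98×0.14 + 0.82×0.02×0.86 + 0.87×0.02×0.14 = 0.438256 + 0.090552 + 0.014104 + 0.002436 = 0.545348
Of this, 0.016540 comes from 0.014104 + 0.002436 (the rapid snowmelt=true cases).
P(rapid snowmelt | flood warning, heavy upstream rainfall) = 0.016540 / 0.545348 ≈ 0.030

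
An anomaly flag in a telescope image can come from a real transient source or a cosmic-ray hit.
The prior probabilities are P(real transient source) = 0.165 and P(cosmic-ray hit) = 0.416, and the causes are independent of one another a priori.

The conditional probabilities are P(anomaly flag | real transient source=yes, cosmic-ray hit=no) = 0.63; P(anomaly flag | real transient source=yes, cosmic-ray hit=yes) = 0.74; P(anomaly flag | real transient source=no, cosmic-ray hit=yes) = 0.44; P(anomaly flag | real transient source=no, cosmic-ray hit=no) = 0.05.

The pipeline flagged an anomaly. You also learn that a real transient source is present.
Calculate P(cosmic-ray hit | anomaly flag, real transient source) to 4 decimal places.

P(cosmic-ray hit | anomaly flag, real transient source) ≈ 0.4555

P(anomaly flag | real transient source) = 0.63×0.584 + 0.74×0.416 = 0.367920 + 0.307840 = 0.675760
The cosmic-ray hit-present share is 0.74×0.416 = 0.307840.
So P(cosmic-ray hit | anomaly flag, real transient source) = 0.307840/0.675760 ≈ 0.4555.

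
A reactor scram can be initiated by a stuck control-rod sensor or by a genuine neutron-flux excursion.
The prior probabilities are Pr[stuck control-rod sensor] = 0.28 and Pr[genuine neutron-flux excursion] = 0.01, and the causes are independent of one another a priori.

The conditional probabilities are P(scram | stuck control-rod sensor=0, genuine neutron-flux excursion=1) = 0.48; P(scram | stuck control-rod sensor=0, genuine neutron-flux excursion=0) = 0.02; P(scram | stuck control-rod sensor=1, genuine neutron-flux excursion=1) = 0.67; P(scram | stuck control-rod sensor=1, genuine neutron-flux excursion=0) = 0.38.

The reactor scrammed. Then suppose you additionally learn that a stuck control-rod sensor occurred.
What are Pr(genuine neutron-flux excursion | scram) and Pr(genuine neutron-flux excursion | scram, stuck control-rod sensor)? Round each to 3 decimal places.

Pr(genuine neutron-flux excursion | scram) ≈ 0.043; Pr(genuine neutron-flux excursion | scram, stuck control-rod sensor) ≈ 0.017

P(scram) = 0.02·0.72·0.99 + 0.48·0.72·0.01 + 0.38·0.28·0.99 + 0.67·0.28·0.01 = 0.014256 + 0.003456 + 0.105336 + 0.001876 = 0.124924
The genuine neutron-flux excursion-present share is 0.003456 + 0.001876 = 0.005332.
So P(genuine neutron-flux excursion | scram) = 0.005332/0.124924 ≈ 0.043.

With the extra evidence:
Weight on genuine neutron-flux excursion=true, given the evidence: 0.67×0.01 = 0.006700
Denominator P(scram | stuck control-rod sensor): 0.38×0.99 + 0.67×0.01 = 0.382900
P(genuine neutron-flux excursion | scram, stuck control-rod sensor) = 0.006700/0.382900 ≈ 0.017
This is intercausal reasoning (explaining away): once stuck control-rod sensor accounts for the scram, genuine neutron-flux excursion becomes less likely.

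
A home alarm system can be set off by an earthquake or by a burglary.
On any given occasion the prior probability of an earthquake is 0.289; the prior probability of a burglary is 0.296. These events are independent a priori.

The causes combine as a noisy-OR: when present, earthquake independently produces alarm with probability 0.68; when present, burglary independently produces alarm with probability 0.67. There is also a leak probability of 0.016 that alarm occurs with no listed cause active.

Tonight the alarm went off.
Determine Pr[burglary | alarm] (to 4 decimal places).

Under noisy-OR, P(alarm | causes) = 1 − (1−0.016)·∏(1−qᵢ) over the active causes.
Enumerate the 4 (earthquake, burglary) configurations and weight by the priors:
  P(alarm) = 0.016·0.711·0.704 + 0.67528·0.711·0.296 + 0.68512·0.289·0.704 + 0.89609·0.289·0.296
        = 0.008009 + 0.142117 + 0.139392 + 0.076655 = 0.366173
The terms with burglary present sum to 0.218772, so
  P(burglary | alarm) = 0.218772 / 0.366173 ≈ 0.5975

Pr[burglary | alarm] ≈ 0.5975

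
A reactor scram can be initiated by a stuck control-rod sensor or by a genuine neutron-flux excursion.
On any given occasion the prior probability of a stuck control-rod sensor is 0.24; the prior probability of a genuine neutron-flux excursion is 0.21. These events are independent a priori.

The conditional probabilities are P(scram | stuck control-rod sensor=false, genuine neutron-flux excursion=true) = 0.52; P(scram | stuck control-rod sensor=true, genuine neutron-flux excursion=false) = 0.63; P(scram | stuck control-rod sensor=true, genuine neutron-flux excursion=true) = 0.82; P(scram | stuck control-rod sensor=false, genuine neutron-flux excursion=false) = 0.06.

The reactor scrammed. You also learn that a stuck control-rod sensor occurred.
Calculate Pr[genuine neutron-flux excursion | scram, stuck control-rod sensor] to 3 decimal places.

Weight on genuine neutron-flux excursion=true, given the evidence: 0.82×0.21 = 0.172200
The normalizing constant is 0.63×0.79 + 0.82×0.21 = 0.669900
Posterior = 0.172200 / 0.669900 ≈ 0.257

Pr[genuine neutron-flux excursion | scram, stuck control-rod sensor] ≈ 0.257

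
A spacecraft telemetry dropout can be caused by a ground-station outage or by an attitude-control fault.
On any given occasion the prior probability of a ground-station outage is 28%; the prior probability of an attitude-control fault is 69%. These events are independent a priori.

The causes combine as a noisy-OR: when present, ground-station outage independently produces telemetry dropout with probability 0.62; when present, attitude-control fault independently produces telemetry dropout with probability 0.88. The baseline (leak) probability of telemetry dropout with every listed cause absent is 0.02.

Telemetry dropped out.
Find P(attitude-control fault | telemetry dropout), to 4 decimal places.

P(attitude-control fault | telemetry dropout) ≈ 0.9136

Under noisy-OR, P(telemetry dropout | causes) = 1 − (1−0.02)·∏(1−qᵢ) over the active causes.
Sum P(telemetry dropout|·) weighted by the priors over the 4 (ground-station outage, attitude-control fault) configurations:
  P(telemetry dropout) = 0.02×0.72×0.31 + 0.8824×0.72×0.69 + 0.6276×0.28×0.31 + 0.955312×0.28×0.69
        = 0.004464 + 0.438376 + 0.054476 + 0.184566 = 0.681882
The terms with attitude-control fault present sum to 0.622942, so
  P(attitude-control fault | telemetry dropout) = 0.622942 / 0.681882 ≈ 0.9136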